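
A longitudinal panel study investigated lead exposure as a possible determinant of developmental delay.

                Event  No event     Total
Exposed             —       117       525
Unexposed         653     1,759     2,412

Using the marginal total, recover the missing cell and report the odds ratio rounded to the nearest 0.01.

9.39

The missing cell is in the exposed row: 525 − 117 = 408.
So a = 408, b = 117, c = 653, d = 1759.
OR = (a·d)/(b·c) = (408 × 1759) / (117 × 653) = 717672 / 76401 = 9.39349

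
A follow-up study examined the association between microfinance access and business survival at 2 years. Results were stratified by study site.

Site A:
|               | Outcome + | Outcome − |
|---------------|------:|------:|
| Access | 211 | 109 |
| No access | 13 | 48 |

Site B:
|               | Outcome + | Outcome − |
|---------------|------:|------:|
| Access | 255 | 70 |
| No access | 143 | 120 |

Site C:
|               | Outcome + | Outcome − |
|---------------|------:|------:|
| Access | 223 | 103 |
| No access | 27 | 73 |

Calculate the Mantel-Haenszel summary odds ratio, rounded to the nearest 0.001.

OR_MH = Σ(aᵢdᵢ/nᵢ) / Σ(bᵢcᵢ/nᵢ), where nᵢ is the stratum total.
Stratum 1 (Site A): n = 381; a·d/n = 211·48/381 = 26.5827; b·c/n = 109·13/381 = 3.7192
Stratum 2 (Site B): n = 588; a·d/n = 255·120/588 = 52.0408; b·c/n = 70·143/588 = 17.0238
Stratum 3 (Site C): n = 426; a·d/n = 223·73/426 = 38.2136; b·c/n = 103·27/426 = 6.5282
OR_MH = (26.5827 + 52.0408 + 38.2136) / (3.7192 + 17.0238 + 6.5282) = 116.8371 / 27.2711 = 4.28428

4.284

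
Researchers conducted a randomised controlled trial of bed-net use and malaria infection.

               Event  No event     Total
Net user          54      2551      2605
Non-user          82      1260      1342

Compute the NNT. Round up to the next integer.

25

Risk in treated group = 54/2605 = 0.02073; risk in control = 82/1342 = 0.06110.
Absolute risk reduction = 0.06110 − 0.02073 = 0.04037
NNT = 1 / ARR = 1 / 0.04037 = 24.769 → round up → 25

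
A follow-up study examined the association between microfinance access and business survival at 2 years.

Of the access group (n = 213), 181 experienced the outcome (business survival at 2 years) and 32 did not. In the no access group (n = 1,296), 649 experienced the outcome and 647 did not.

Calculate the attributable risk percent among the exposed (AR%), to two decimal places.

41.07

From the description: a = 181, b = 32, c = 649, d = 647.
Risk in exposed = 181/213 = 0.84977; risk in unexposed = 649/1296 = 0.50077.
RR = 0.84977/0.50077 = 1.69691
AR% = (RR − 1)/RR × 100 = (1.69691 − 1)/1.69691 × 100 = 41.0694%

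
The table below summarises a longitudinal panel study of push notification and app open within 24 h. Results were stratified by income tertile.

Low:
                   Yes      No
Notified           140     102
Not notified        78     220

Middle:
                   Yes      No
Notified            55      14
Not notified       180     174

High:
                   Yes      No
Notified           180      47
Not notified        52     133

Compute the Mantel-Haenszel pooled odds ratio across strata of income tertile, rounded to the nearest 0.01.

5.17

OR_MH = Σ(aᵢdᵢ/nᵢ) / Σ(bᵢcᵢ/nᵢ), where nᵢ is the stratum total.
Stratum 1 (Low): n = 540; a·d/n = 140·220/540 = 57.0370; b·c/n = 102·78/540 = 14.7333
Stratum 2 (Middle): n = 423; a·d/n = 55·174/423 = 22.6241; b·c/n = 14·180/423 = 5.9574
Stratum 3 (High): n = 412; a·d/n = 180·133/412 = 58.1068; b·c/n = 47·52/412 = 5.9320
OR_MH = (57.0370 + 22.6241 + 58.1068) / (14.7333 + 5.9574 + 5.9320) = 137.7679 / 26.6228 = 5.17481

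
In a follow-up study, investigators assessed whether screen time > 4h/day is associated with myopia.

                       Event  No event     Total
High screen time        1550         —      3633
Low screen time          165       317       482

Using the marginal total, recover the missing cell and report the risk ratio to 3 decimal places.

1.246

The missing cell is in the exposed row: 3633 − 1550 = 2083.
So a = 1550, b = 2083, c = 165, d = 317.
RR = [a/(a+b)] / [c/(c+d)] = (1550/3633) / (165/482) = 0.42664/0.34232 = 1.24632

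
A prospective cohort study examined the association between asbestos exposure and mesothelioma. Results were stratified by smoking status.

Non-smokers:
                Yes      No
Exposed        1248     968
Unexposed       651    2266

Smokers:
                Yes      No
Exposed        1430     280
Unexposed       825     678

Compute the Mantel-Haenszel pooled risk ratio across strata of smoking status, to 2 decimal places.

RR_MH = Σ(aᵢ·n₀ᵢ/nᵢ) / Σ(cᵢ·n₁ᵢ/nᵢ), with n₁ᵢ = aᵢ+bᵢ (exposed), n₀ᵢ = cᵢ+dᵢ (unexposed), nᵢ = n₁ᵢ+n₀ᵢ.
Stratum 1 (Non-smokers): n₁ = 2216, n₀ = 2917, n = 5133; a·n₀/n = 1248·2917/5133 = 709.2180; c·n₁/n = 651·2216/5133 = 281.0473
Stratum 2 (Smokers): n₁ = 1710, n₀ = 1503, n = 3213; a·n₀/n = 1430·1503/3213 = 668.9356; c·n₁/n = 825·1710/3213 = 439.0756
RR_MH = (709.2180 + 668.9356) / (281.0473 + 439.0756) = 1378.1536 / 720.1230 = 1.91378

1.91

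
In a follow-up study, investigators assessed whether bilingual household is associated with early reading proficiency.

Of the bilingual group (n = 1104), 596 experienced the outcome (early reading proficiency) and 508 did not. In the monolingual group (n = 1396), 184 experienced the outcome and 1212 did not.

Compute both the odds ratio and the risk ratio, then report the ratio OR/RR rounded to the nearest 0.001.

1.887

From the description: a = 596, b = 508, c = 184, d = 1212.
OR = (596·1212)/(508·184) = 722352/93472 = 7.72800
Risk in exposed = 596/1104 = 0.53986; risk in unexposed = 184/1396 = 0.13181; RR = 4.09586
OR/RR = 7.72800 / 4.09586 = 1.88679
The outcome is not rare, so the OR lies further from 1 than the RR.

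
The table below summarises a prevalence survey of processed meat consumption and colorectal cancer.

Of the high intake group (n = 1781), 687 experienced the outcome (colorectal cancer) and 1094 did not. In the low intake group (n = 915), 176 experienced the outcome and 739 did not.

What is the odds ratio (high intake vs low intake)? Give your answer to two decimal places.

2.64

From the description: a = 687, b = 1094, c = 176, d = 739.
OR = (a·d)/(b·c) = (687 × 739) / (1094 × 176) = 507693 / 192544 = 2.63676
The odds of colorectal cancer are about 2.64 times as high in the high intake group.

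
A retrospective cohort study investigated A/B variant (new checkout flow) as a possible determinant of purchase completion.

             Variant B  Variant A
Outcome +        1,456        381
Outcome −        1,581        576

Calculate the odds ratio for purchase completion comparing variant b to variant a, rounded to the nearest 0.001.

1.392

Reading the table with exposure as columns: a = 1456 (Variant B, case), b = 1581 (Variant B, non-case), c = 381 (Variant A, case), d = 576.
OR = (a·d)/(b·c) = (1456 × 576) / (1581 × 381) = 838656 / 602361 = 1.39228
The odds of purchase completion are about 1.39 times as high in the variant b group.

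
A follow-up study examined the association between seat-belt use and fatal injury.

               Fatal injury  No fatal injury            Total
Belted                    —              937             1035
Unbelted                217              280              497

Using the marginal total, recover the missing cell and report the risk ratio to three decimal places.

0.217

The missing cell is in the exposed row: 1035 − 937 = 98.
So a = 98, b = 937, c = 217, d = 280.
RR = [a/(a+b)] / [c/(c+d)] = (98/1035) / (217/497) = 0.09469/0.43662 = 0.21686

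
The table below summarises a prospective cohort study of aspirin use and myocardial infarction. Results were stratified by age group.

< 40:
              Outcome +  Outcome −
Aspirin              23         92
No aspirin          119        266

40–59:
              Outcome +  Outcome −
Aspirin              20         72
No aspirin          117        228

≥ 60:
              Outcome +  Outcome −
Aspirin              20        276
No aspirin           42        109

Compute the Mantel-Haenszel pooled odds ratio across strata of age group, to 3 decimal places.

0.411

OR_MH = Σ(aᵢdᵢ/nᵢ) / Σ(bᵢcᵢ/nᵢ), where nᵢ is the stratum total.
Stratum 1 (< 40): n = 500; a·d/n = 23·266/500 = 12.2360; b·c/n = 92·119/500 = 21.8960
Stratum 2 (40–59): n = 437; a·d/n = 20·228/437 = 10.4348; b·c/n = 72·117/437 = 19.2769
Stratum 3 (≥ 60): n = 447; a·d/n = 20·109/447 = 4.8770; b·c/n = 276·42/447 = 25.9329
OR_MH = (12.2360 + 10.4348 + 4.8770) / (21.8960 + 19.2769 + 25.9329) = 27.5477 / 67.1058 = 0.41051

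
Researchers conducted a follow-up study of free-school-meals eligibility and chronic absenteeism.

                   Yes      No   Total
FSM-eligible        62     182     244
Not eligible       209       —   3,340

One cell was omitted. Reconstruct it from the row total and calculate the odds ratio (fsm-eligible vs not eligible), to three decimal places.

The missing cell is in the unexposed row: 3340 − 209 = 3131.
So a = 62, b = 182, c = 209, d = 3131.
OR = (a·d)/(b·c) = (62 × 3131) / (182 × 209) = 194122 / 38038 = 5.10337

5.103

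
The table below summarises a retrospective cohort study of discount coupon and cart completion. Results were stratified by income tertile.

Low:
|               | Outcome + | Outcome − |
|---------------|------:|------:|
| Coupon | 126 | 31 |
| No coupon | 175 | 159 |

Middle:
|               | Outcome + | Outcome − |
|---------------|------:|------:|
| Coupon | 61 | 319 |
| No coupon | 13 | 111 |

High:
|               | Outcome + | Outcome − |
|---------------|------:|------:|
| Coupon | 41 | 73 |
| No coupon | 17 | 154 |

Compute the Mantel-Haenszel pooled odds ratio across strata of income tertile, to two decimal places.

3.23

OR_MH = Σ(aᵢdᵢ/nᵢ) / Σ(bᵢcᵢ/nᵢ), where nᵢ is the stratum total.
Stratum 1 (Low): n = 491; a·d/n = 126·159/491 = 40.8024; b·c/n = 31·175/491 = 11.0489
Stratum 2 (Middle): n = 504; a·d/n = 61·111/504 = 13.4345; b·c/n = 319·13/504 = 8.2282
Stratum 3 (High): n = 285; a·d/n = 41·154/285 = 22.1544; b·c/n = 73·17/285 = 4.3544
OR_MH = (40.8024 + 13.4345 + 22.1544) / (11.0489 + 8.2282 + 4.3544) = 76.3914 / 23.6314 = 3.23262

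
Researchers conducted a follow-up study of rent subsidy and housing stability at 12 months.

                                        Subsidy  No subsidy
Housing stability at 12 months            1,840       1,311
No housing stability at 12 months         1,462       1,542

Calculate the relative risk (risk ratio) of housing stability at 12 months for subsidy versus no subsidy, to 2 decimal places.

1.21

Reading the table with exposure as columns: a = 1840 (Subsidy, case), b = 1462 (Subsidy, non-case), c = 1311 (No subsidy, case), d = 1542.
Risk in exposed = 1840/3302 = 0.55724; risk in unexposed = 1311/2853 = 0.45952.
RR = 0.55724 / 0.45952 = 1.21266
The risk among the exposed is 1.21 times that among the unexposed.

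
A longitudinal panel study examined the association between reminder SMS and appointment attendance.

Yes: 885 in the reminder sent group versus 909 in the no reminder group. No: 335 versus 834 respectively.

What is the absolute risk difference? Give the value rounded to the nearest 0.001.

0.204

From the description: a = 885, b = 335, c = 909, d = 834.
Risk in exposed = 885/1220 = 0.725410; risk in unexposed = 909/1743 = 0.521515.
Risk difference = 0.725410 − 0.521515 = 0.203895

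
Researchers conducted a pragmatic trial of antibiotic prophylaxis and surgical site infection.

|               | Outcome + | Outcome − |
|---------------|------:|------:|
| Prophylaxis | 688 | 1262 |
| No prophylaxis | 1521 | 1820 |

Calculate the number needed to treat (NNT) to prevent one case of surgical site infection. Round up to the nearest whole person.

Risk in treated group = 688/1950 = 0.35282; risk in control = 1521/3341 = 0.45525.
Absolute risk reduction = 0.45525 − 0.35282 = 0.10243
NNT = 1 / ARR = 1 / 0.10243 = 9.763 → round up → 10

10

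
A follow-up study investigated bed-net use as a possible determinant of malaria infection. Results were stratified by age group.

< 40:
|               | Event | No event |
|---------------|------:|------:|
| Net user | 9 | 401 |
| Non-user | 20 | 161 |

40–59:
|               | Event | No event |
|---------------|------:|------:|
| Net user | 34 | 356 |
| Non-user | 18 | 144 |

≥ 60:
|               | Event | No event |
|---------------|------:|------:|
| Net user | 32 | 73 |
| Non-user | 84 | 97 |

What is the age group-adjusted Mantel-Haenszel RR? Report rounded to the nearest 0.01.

0.57

RR_MH = Σ(aᵢ·n₀ᵢ/nᵢ) / Σ(cᵢ·n₁ᵢ/nᵢ), with n₁ᵢ = aᵢ+bᵢ (exposed), n₀ᵢ = cᵢ+dᵢ (unexposed), nᵢ = n₁ᵢ+n₀ᵢ.
Stratum 1 (< 40): n₁ = 410, n₀ = 181, n = 591; a·n₀/n = 9·181/591 = 2.7563; c·n₁/n = 20·410/591 = 13.8748
Stratum 2 (40–59): n₁ = 390, n₀ = 162, n = 552; a·n₀/n = 34·162/552 = 9.9783; c·n₁/n = 18·390/552 = 12.7174
Stratum 3 (≥ 60): n₁ = 105, n₀ = 181, n = 286; a·n₀/n = 32·181/286 = 20.2517; c·n₁/n = 84·105/286 = 30.8392
RR_MH = (2.7563 + 9.9783 + 20.2517) / (13.8748 + 12.7174 + 30.8392) = 32.9864 / 57.4313 = 0.57436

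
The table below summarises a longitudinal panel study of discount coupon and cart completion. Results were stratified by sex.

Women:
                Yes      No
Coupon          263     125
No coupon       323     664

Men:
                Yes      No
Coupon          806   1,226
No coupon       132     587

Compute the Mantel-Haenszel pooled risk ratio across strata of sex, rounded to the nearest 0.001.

RR_MH = Σ(aᵢ·n₀ᵢ/nᵢ) / Σ(cᵢ·n₁ᵢ/nᵢ), with n₁ᵢ = aᵢ+bᵢ (exposed), n₀ᵢ = cᵢ+dᵢ (unexposed), nᵢ = n₁ᵢ+n₀ᵢ.
Stratum 1 (Women): n₁ = 388, n₀ = 987, n = 1375; a·n₀/n = 263·987/1375 = 188.7862; c·n₁/n = 323·388/1375 = 91.1447
Stratum 2 (Men): n₁ = 2032, n₀ = 719, n = 2751; a·n₀/n = 806·719/2751 = 210.6558; c·n₁/n = 132·2032/2751 = 97.5005
RR_MH = (188.7862 + 210.6558) / (91.1447 + 97.5005) = 399.4419 / 188.6453 = 2.11742

2.117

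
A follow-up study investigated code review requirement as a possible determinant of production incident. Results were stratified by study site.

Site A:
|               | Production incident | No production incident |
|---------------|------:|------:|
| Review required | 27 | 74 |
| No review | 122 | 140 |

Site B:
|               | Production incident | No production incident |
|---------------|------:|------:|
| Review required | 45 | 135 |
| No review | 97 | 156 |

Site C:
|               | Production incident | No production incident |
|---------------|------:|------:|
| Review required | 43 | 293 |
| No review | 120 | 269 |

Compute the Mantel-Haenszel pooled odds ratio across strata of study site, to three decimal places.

0.411

OR_MH = Σ(aᵢdᵢ/nᵢ) / Σ(bᵢcᵢ/nᵢ), where nᵢ is the stratum total.
Stratum 1 (Site A): n = 363; a·d/n = 27·140/363 = 10.4132; b·c/n = 74·122/363 = 24.8705
Stratum 2 (Site B): n = 433; a·d/n = 45·156/433 = 16.2125; b·c/n = 135·97/433 = 30.2425
Stratum 3 (Site C): n = 725; a·d/n = 43·269/725 = 15.9545; b·c/n = 293·120/725 = 48.4966
OR_MH = (10.4132 + 16.2125 + 15.9545) / (24.8705 + 30.2425 + 48.4966) = 42.5802 / 103.6096 = 0.41097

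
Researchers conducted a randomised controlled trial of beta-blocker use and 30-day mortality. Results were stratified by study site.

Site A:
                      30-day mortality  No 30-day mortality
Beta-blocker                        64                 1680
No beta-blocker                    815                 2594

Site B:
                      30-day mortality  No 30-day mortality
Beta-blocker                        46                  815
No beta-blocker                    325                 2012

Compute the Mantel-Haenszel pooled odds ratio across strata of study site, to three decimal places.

OR_MH = Σ(aᵢdᵢ/nᵢ) / Σ(bᵢcᵢ/nᵢ), where nᵢ is the stratum total.
Stratum 1 (Site A): n = 5153; a·d/n = 64·2594/5153 = 32.2173; b·c/n = 1680·815/5153 = 265.7093
Stratum 2 (Site B): n = 3198; a·d/n = 46·2012/3198 = 28.9406; b·c/n = 815·325/3198 = 82.8252
OR_MH = (32.2173 + 28.9406) / (265.7093 + 82.8252) = 61.1579 / 348.5345 = 0.17547

0.175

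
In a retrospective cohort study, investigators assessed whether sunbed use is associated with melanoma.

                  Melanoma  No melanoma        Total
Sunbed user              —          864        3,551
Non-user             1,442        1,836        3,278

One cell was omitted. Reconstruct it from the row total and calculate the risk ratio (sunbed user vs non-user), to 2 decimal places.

The missing cell is in the exposed row: 3551 − 864 = 2687.
So a = 2687, b = 864, c = 1442, d = 1836.
RR = [a/(a+b)] / [c/(c+d)] = (2687/3551) / (1442/3278) = 0.75669/0.43990 = 1.72013

1.72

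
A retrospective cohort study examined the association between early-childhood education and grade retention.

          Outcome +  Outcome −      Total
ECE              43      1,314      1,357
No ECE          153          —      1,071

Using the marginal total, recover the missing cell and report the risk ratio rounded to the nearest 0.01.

0.22

The missing cell is in the unexposed row: 1071 − 153 = 918.
So a = 43, b = 1314, c = 153, d = 918.
RR = [a/(a+b)] / [c/(c+d)] = (43/1357) / (153/1071) = 0.03169/0.14286 = 0.22181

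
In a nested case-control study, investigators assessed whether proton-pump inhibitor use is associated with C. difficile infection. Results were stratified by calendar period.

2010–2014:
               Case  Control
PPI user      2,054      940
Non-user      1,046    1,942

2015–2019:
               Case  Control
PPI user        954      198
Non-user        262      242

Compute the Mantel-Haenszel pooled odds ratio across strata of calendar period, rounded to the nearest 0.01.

4.12

OR_MH = Σ(aᵢdᵢ/nᵢ) / Σ(bᵢcᵢ/nᵢ), where nᵢ is the stratum total.
Stratum 1 (2010–2014): n = 5982; a·d/n = 2054·1942/5982 = 666.8118; b·c/n = 940·1046/5982 = 164.3664
Stratum 2 (2015–2019): n = 1656; a·d/n = 954·242/1656 = 139.4130; b·c/n = 198·262/1656 = 31.3261
OR_MH = (666.8118 + 139.4130) / (164.3664 + 31.3261) = 806.2248 / 195.6925 = 4.11986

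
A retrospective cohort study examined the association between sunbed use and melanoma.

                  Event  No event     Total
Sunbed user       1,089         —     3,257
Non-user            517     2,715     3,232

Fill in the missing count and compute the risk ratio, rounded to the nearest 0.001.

2.090

The missing cell is in the exposed row: 3257 − 1089 = 2168.
So a = 1089, b = 2168, c = 517, d = 2715.
RR = [a/(a+b)] / [c/(c+d)] = (1089/3257) / (517/3232) = 0.33436/0.15996 = 2.09021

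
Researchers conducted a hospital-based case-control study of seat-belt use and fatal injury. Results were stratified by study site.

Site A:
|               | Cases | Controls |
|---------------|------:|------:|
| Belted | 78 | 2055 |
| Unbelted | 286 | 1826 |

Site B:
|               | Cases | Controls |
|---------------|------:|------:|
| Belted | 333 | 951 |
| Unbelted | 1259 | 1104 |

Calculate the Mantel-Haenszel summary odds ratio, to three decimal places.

0.288

OR_MH = Σ(aᵢdᵢ/nᵢ) / Σ(bᵢcᵢ/nᵢ), where nᵢ is the stratum total.
Stratum 1 (Site A): n = 4245; a·d/n = 78·1826/4245 = 33.5519; b·c/n = 2055·286/4245 = 138.4523
Stratum 2 (Site B): n = 3647; a·d/n = 333·1104/3647 = 100.8039; b·c/n = 951·1259/3647 = 328.2997
OR_MH = (33.5519 + 100.8039) / (138.4523 + 328.2997) = 134.3559 / 466.7520 = 0.28785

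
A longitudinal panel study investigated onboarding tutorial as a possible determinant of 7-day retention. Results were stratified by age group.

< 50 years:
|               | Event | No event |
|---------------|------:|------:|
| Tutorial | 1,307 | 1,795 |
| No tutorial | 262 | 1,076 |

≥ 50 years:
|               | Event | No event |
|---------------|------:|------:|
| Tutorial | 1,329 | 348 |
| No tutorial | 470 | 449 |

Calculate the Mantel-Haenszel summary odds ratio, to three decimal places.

OR_MH = Σ(aᵢdᵢ/nᵢ) / Σ(bᵢcᵢ/nᵢ), where nᵢ is the stratum total.
Stratum 1 (< 50 years): n = 4440; a·d/n = 1307·1076/4440 = 316.7414; b·c/n = 1795·262/4440 = 105.9212
Stratum 2 (≥ 50 years): n = 2596; a·d/n = 1329·449/2596 = 229.8617; b·c/n = 348·470/2596 = 63.0046
OR_MH = (316.7414 + 229.8617) / (105.9212 + 63.0046) = 546.6032 / 168.9258 = 3.23576

3.236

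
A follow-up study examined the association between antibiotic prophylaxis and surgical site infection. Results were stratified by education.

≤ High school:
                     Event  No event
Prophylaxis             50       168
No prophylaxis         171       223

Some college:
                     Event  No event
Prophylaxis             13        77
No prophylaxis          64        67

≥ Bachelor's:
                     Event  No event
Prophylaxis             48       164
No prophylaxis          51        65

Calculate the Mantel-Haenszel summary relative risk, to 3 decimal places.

0.474

RR_MH = Σ(aᵢ·n₀ᵢ/nᵢ) / Σ(cᵢ·n₁ᵢ/nᵢ), with n₁ᵢ = aᵢ+bᵢ (exposed), n₀ᵢ = cᵢ+dᵢ (unexposed), nᵢ = n₁ᵢ+n₀ᵢ.
Stratum 1 (≤ High school): n₁ = 218, n₀ = 394, n = 612; a·n₀/n = 50·394/612 = 32.1895; c·n₁/n = 171·218/612 = 60.9118
Stratum 2 (Some college): n₁ = 90, n₀ = 131, n = 221; a·n₀/n = 13·131/221 = 7.7059; c·n₁/n = 64·90/221 = 26.0633
Stratum 3 (≥ Bachelor's): n₁ = 212, n₀ = 116, n = 328; a·n₀/n = 48·116/328 = 16.9756; c·n₁/n = 51·212/328 = 32.9634
RR_MH = (32.1895 + 7.7059 + 16.9756) / (60.9118 + 26.0633 + 32.9634) = 56.8710 / 119.9385 = 0.47417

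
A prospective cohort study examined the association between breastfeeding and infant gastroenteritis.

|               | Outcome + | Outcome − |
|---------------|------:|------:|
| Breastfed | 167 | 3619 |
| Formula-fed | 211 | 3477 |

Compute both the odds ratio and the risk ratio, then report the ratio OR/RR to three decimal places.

Cells: a = 167, b = 3619, c = 211, d = 3477.
OR = (167·3477)/(3619·211) = 580659/763609 = 0.76041
Risk in exposed = 167/3786 = 0.04411; risk in unexposed = 211/3688 = 0.05721; RR = 0.77098
OR/RR = 0.76041 / 0.77098 = 0.98629
The outcome is rare in both groups, so OR ≈ RR (ratio near 1).

0.986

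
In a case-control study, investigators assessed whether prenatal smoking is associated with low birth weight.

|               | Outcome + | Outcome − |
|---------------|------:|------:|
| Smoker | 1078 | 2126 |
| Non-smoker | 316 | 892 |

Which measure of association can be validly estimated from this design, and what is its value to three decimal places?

1.431

Cells: a = 1078, b = 2126, c = 316, d = 892.
This is a case-control study: participants were sampled on outcome status, so risks in the source population cannot be estimated directly — relative risk is not valid here. The odds ratio is the appropriate measure.
OR = (a·d)/(b·c) = (1078 × 892) / (2126 × 316) = 961576 / 671816 = 1.43131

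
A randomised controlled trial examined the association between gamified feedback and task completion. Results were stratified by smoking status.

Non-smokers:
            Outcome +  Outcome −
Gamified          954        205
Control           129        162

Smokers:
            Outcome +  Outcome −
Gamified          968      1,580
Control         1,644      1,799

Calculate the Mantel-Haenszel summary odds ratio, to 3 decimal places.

OR_MH = Σ(aᵢdᵢ/nᵢ) / Σ(bᵢcᵢ/nᵢ), where nᵢ is the stratum total.
Stratum 1 (Non-smokers): n = 1450; a·d/n = 954·162/1450 = 106.5848; b·c/n = 205·129/1450 = 18.2379
Stratum 2 (Smokers): n = 5991; a·d/n = 968·1799/5991 = 290.6747; b·c/n = 1580·1644/5991 = 433.5704
OR_MH = (106.5848 + 290.6747) / (18.2379 + 433.5704) = 397.2595 / 451.8083 = 0.87927

0.879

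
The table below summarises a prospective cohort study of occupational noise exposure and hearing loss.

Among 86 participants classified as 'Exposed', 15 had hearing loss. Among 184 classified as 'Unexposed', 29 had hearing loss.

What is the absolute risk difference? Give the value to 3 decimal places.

0.017

From the description: a = 15, b = 71, c = 29, d = 155.
Risk in exposed = 15/86 = 0.174419; risk in unexposed = 29/184 = 0.157609.
Risk difference = 0.174419 − 0.157609 = 0.016810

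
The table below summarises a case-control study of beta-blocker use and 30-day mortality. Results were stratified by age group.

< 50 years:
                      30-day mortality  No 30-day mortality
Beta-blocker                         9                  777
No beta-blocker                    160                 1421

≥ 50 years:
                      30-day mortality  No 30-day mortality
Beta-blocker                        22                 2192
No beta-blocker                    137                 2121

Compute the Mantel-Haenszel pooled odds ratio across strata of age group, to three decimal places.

0.132

OR_MH = Σ(aᵢdᵢ/nᵢ) / Σ(bᵢcᵢ/nᵢ), where nᵢ is the stratum total.
Stratum 1 (< 50 years): n = 2367; a·d/n = 9·1421/2367 = 5.4030; b·c/n = 777·160/2367 = 52.5222
Stratum 2 (≥ 50 years): n = 4472; a·d/n = 22·2121/4472 = 10.4343; b·c/n = 2192·137/4472 = 67.1521
OR_MH = (5.4030 + 10.4343) / (52.5222 + 67.1521) = 15.8373 / 119.6742 = 0.13234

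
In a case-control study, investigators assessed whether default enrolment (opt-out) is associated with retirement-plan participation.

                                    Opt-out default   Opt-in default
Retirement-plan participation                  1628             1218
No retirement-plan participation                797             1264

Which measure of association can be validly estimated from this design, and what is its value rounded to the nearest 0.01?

Reading the table with exposure as columns: a = 1628 (Opt-out default, case), b = 797 (Opt-out default, non-case), c = 1218 (Opt-in default, case), d = 1264.
This is a case-control study: participants were sampled on outcome status, so risks in the source population cannot be estimated directly — relative risk is not valid here. The odds ratio is the appropriate measure.
OR = (a·d)/(b·c) = (1628 × 1264) / (797 × 1218) = 2057792 / 970746 = 2.11980

2.12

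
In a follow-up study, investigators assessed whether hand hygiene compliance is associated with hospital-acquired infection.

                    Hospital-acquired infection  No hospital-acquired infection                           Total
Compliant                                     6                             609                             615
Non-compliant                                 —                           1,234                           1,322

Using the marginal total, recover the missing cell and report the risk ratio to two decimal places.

The missing cell is in the unexposed row: 1322 − 1234 = 88.
So a = 6, b = 609, c = 88, d = 1234.
RR = [a/(a+b)] / [c/(c+d)] = (6/615) / (88/1322) = 0.00976/0.06657 = 0.14656

0.15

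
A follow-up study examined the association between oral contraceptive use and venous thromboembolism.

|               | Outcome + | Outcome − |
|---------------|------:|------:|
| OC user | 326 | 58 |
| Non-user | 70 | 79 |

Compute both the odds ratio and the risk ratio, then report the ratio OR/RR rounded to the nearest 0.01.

3.51

Cells: a = 326, b = 58, c = 70, d = 79.
OR = (326·79)/(58·70) = 25754/4060 = 6.34335
Risk in exposed = 326/384 = 0.84896; risk in unexposed = 70/149 = 0.46980; RR = 1.80707
OR/RR = 6.34335 / 1.80707 = 3.51030
The outcome is not rare, so the OR lies further from 1 than the RR.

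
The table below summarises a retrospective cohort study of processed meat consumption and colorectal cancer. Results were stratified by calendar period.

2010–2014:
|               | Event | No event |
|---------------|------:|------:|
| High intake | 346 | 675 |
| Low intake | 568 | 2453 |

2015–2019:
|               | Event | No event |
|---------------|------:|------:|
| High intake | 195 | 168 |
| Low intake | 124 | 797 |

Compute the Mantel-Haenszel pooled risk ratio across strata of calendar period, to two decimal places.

RR_MH = Σ(aᵢ·n₀ᵢ/nᵢ) / Σ(cᵢ·n₁ᵢ/nᵢ), with n₁ᵢ = aᵢ+bᵢ (exposed), n₀ᵢ = cᵢ+dᵢ (unexposed), nᵢ = n₁ᵢ+n₀ᵢ.
Stratum 1 (2010–2014): n₁ = 1021, n₀ = 3021, n = 4042; a·n₀/n = 346·3021/4042 = 258.6012; c·n₁/n = 568·1021/4042 = 143.4755
Stratum 2 (2015–2019): n₁ = 363, n₀ = 921, n = 1284; a·n₀/n = 195·921/1284 = 139.8715; c·n₁/n = 124·363/1284 = 35.0561
RR_MH = (258.6012 + 139.8715) / (143.4755 + 35.0561) = 398.4727 / 178.5316 = 2.23195

2.23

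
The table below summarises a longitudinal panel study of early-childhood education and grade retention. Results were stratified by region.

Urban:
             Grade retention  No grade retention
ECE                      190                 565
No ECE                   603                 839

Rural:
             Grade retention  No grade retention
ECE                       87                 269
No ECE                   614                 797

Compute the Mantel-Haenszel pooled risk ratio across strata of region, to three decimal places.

0.587

RR_MH = Σ(aᵢ·n₀ᵢ/nᵢ) / Σ(cᵢ·n₁ᵢ/nᵢ), with n₁ᵢ = aᵢ+bᵢ (exposed), n₀ᵢ = cᵢ+dᵢ (unexposed), nᵢ = n₁ᵢ+n₀ᵢ.
Stratum 1 (Urban): n₁ = 755, n₀ = 1442, n = 2197; a·n₀/n = 190·1442/2197 = 124.7064; c·n₁/n = 603·755/2197 = 207.2212
Stratum 2 (Rural): n₁ = 356, n₀ = 1411, n = 1767; a·n₀/n = 87·1411/1767 = 69.4720; c·n₁/n = 614·356/1767 = 123.7035
RR_MH = (124.7064 + 69.4720) / (207.2212 + 123.7035) = 194.1784 / 330.9247 = 0.58678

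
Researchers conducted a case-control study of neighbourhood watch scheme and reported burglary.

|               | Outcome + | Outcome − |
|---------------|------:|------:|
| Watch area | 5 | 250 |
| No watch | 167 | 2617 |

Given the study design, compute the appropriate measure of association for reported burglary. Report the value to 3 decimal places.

0.313

Cells: a = 5, b = 250, c = 167, d = 2617.
This is a case-control study: participants were sampled on outcome status, so risks in the source population cannot be estimated directly — relative risk is not valid here. The odds ratio is the appropriate measure.
OR = (a·d)/(b·c) = (5 × 2617) / (250 × 167) = 13085 / 41750 = 0.31341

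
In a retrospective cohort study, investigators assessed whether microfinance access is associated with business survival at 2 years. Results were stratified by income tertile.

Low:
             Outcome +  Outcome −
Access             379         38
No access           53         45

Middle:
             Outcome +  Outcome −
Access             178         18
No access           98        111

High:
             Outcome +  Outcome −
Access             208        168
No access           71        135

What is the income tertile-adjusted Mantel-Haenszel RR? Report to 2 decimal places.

1.74

RR_MH = Σ(aᵢ·n₀ᵢ/nᵢ) / Σ(cᵢ·n₁ᵢ/nᵢ), with n₁ᵢ = aᵢ+bᵢ (exposed), n₀ᵢ = cᵢ+dᵢ (unexposed), nᵢ = n₁ᵢ+n₀ᵢ.
Stratum 1 (Low): n₁ = 417, n₀ = 98, n = 515; a·n₀/n = 379·98/515 = 72.1204; c·n₁/n = 53·417/515 = 42.9146
Stratum 2 (Middle): n₁ = 196, n₀ = 209, n = 405; a·n₀/n = 178·209/405 = 91.8568; c·n₁/n = 98·196/405 = 47.4272
Stratum 3 (High): n₁ = 376, n₀ = 206, n = 582; a·n₀/n = 208·206/582 = 73.6220; c·n₁/n = 71·376/582 = 45.8694
RR_MH = (72.1204 + 91.8568 + 73.6220) / (42.9146 + 47.4272 + 45.8694) = 237.5992 / 136.2111 = 1.74434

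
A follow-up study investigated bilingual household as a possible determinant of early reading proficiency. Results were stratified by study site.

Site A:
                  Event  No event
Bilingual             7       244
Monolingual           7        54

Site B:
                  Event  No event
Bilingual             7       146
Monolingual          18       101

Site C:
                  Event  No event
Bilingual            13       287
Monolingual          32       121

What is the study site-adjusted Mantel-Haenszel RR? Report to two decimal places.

0.24

RR_MH = Σ(aᵢ·n₀ᵢ/nᵢ) / Σ(cᵢ·n₁ᵢ/nᵢ), with n₁ᵢ = aᵢ+bᵢ (exposed), n₀ᵢ = cᵢ+dᵢ (unexposed), nᵢ = n₁ᵢ+n₀ᵢ.
Stratum 1 (Site A): n₁ = 251, n₀ = 61, n = 312; a·n₀/n = 7·61/312 = 1.3686; c·n₁/n = 7·251/312 = 5.6314
Stratum 2 (Site B): n₁ = 153, n₀ = 119, n = 272; a·n₀/n = 7·119/272 = 3.0625; c·n₁/n = 18·153/272 = 10.1250
Stratum 3 (Site C): n₁ = 300, n₀ = 153, n = 453; a·n₀/n = 13·153/453 = 4.3907; c·n₁/n = 32·300/453 = 21.1921
RR_MH = (1.3686 + 3.0625 + 4.3907) / (5.6314 + 10.1250 + 21.1921) = 8.8218 / 36.9485 = 0.23876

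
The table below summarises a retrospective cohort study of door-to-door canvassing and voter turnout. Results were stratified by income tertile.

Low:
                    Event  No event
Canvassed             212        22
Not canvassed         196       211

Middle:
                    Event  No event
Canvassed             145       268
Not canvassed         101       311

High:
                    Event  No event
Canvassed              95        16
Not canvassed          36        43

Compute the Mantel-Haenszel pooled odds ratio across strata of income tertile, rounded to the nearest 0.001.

OR_MH = Σ(aᵢdᵢ/nᵢ) / Σ(bᵢcᵢ/nᵢ), where nᵢ is the stratum total.
Stratum 1 (Low): n = 641; a·d/n = 212·211/641 = 69.7847; b·c/n = 22·196/641 = 6.7270
Stratum 2 (Middle): n = 825; a·d/n = 145·311/825 = 54.6606; b·c/n = 268·101/825 = 32.8097
Stratum 3 (High): n = 190; a·d/n = 95·43/190 = 21.5000; b·c/n = 16·36/190 = 3.0316
OR_MH = (69.7847 + 54.6606 + 21.5000) / (6.7270 + 32.8097 + 3.0316) = 145.9453 / 42.5683 = 3.42850

3.429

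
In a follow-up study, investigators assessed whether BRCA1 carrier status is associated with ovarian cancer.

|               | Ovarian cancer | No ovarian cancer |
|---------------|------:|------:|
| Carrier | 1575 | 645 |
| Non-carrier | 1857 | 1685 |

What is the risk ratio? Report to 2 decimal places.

Cells: a = 1575, b = 645, c = 1857, d = 1685.
Risk in exposed = 1575/2220 = 0.70946; risk in unexposed = 1857/3542 = 0.52428.
RR = 0.70946 / 0.52428 = 1.35321
The risk among the exposed is 1.35 times that among the unexposed.

1.35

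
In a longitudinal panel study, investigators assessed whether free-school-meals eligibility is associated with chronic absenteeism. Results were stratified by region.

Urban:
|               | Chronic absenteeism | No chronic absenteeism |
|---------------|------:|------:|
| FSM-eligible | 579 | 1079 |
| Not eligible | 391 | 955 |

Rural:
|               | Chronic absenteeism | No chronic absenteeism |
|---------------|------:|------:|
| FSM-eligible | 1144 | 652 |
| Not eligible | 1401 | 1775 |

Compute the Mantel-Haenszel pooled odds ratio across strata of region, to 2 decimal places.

1.83

OR_MH = Σ(aᵢdᵢ/nᵢ) / Σ(bᵢcᵢ/nᵢ), where nᵢ is the stratum total.
Stratum 1 (Urban): n = 3004; a·d/n = 579·955/3004 = 184.0696; b·c/n = 1079·391/3004 = 140.4424
Stratum 2 (Rural): n = 4972; a·d/n = 1144·1775/4972 = 408.4071; b·c/n = 652·1401/4972 = 183.7192
OR_MH = (184.0696 + 408.4071) / (140.4424 + 183.7192) = 592.4767 / 324.1616 = 1.82772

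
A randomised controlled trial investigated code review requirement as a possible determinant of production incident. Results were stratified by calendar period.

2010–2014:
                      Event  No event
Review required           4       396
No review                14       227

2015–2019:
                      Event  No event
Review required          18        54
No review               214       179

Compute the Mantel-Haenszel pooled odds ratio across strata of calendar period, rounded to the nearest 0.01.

OR_MH = Σ(aᵢdᵢ/nᵢ) / Σ(bᵢcᵢ/nᵢ), where nᵢ is the stratum total.
Stratum 1 (2010–2014): n = 641; a·d/n = 4·227/641 = 1.4165; b·c/n = 396·14/641 = 8.6490
Stratum 2 (2015–2019): n = 465; a·d/n = 18·179/465 = 6.9290; b·c/n = 54·214/465 = 24.8516
OR_MH = (1.4165 + 6.9290) / (8.6490 + 24.8516) = 8.3456 / 33.5006 = 0.24912

0.25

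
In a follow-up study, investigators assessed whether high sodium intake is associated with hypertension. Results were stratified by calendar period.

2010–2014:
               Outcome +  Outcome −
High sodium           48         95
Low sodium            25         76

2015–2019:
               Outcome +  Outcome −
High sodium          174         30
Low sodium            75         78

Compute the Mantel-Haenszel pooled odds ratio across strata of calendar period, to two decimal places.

3.30

OR_MH = Σ(aᵢdᵢ/nᵢ) / Σ(bᵢcᵢ/nᵢ), where nᵢ is the stratum total.
Stratum 1 (2010–2014): n = 244; a·d/n = 48·76/244 = 14.9508; b·c/n = 95·25/244 = 9.7336
Stratum 2 (2015–2019): n = 357; a·d/n = 174·78/357 = 38.0168; b·c/n = 30·75/357 = 6.3025
OR_MH = (14.9508 + 38.0168) / (9.7336 + 6.3025) = 52.9676 / 16.0361 = 3.30302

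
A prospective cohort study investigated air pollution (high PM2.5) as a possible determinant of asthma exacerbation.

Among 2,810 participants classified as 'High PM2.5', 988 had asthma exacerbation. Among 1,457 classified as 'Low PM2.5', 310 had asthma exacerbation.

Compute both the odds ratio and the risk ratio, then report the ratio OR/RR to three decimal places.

From the description: a = 988, b = 1822, c = 310, d = 1147.
OR = (988·1147)/(1822·310) = 1133236/564820 = 2.00637
Risk in exposed = 988/2810 = 0.35160; risk in unexposed = 310/1457 = 0.21277; RR = 1.65253
OR/RR = 2.00637 / 1.65253 = 1.21412
The outcome is not rare, so the OR lies further from 1 than the RR.

1.214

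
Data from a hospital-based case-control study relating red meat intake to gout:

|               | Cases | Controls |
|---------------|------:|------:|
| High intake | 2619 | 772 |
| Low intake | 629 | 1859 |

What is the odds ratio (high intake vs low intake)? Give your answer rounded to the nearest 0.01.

10.03

Cells: a = 2619, b = 772, c = 629, d = 1859.
OR = (a·d)/(b·c) = (2619 × 1859) / (772 × 629) = 4868721 / 485588 = 10.02644
The odds of gout are about 10.03 times as high in the high intake group.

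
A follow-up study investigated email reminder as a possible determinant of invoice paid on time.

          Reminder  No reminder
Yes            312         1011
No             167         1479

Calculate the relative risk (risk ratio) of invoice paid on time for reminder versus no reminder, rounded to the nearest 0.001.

Reading the table with exposure as columns: a = 312 (Reminder, case), b = 167 (Reminder, non-case), c = 1011 (No reminder, case), d = 1479.
Risk in exposed = 312/479 = 0.65136; risk in unexposed = 1011/2490 = 0.40602.
RR = 0.65136 / 0.40602 = 1.60423
The risk among the exposed is 1.60 times that among the unexposed.

1.604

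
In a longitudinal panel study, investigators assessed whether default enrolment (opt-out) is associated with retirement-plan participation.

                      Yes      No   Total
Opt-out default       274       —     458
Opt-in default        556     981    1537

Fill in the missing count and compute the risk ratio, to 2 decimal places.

1.65

The missing cell is in the exposed row: 458 − 274 = 184.
So a = 274, b = 184, c = 556, d = 981.
RR = [a/(a+b)] / [c/(c+d)] = (274/458) / (556/1537) = 0.59825/0.36174 = 1.65380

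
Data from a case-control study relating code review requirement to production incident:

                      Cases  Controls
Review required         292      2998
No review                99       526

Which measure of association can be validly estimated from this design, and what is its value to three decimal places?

0.517

Cells: a = 292, b = 2998, c = 99, d = 526.
This is a case-control study: participants were sampled on outcome status, so risks in the source population cannot be estimated directly — relative risk is not valid here. The odds ratio is the appropriate measure.
OR = (a·d)/(b·c) = (292 × 526) / (2998 × 99) = 153592 / 296802 = 0.51749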